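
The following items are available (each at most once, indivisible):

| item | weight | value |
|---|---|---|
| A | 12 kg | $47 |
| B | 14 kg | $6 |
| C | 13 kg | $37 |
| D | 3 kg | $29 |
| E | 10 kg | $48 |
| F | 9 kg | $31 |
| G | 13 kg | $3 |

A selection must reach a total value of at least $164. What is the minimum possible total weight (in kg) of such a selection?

Subsets with value ≥ 164, sorted by total weight:
- A+C+D+E+F: weight 47, value 192
- A+C+D+E+G: weight 51, value 164
- A+B+C+D+E: weight 52, value 167
Minimum weight: 47 kg.

47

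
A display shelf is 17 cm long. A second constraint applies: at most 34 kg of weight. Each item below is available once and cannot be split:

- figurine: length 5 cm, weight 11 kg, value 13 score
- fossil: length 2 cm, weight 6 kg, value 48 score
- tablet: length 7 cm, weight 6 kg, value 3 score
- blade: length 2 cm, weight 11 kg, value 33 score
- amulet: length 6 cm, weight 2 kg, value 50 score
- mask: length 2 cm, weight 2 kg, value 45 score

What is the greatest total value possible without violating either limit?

189 score

Feasible sets respecting both limits:
- figurine+fossil+blade+amulet+mask: length 17, weight 32, value 189
- fossil+blade+amulet+mask: length 12, weight 21, value 176
- figurine+fossil+amulet+mask: length 15, weight 21, value 156
- fossil+tablet+amulet+mask: length 17, weight 16, value 146
Best: 189 score.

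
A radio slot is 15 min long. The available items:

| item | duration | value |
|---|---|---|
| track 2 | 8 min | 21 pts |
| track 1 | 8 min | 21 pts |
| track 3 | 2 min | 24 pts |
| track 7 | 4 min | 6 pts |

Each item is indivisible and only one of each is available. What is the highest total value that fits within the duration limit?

This is a 0/1 knapsack; check combinations near the capacity.
- track 2+track 3+track 7: duration 8+2+4=14, value 21+24+6=51
- track 1+track 3+track 7: duration 8+2+4=14, value 21+24+6=51
- track 2+track 3: duration 8+2=10, value 21+24=45
- track 1+track 3: duration 8+2=10, value 21+24=45
- track 3+track 7: duration 2+4=6, value 24+6=30
Best: 51 pts.

51 pts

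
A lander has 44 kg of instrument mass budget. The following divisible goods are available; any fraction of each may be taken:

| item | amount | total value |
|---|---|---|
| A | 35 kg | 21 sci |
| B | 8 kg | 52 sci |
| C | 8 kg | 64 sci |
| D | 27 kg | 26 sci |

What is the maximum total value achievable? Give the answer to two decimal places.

Take in order of value per unit:
- C (64/8 per unit): all 8 → value 64, running total 64.00
- B (52/8 per unit): all 8 → value 52, running total 116.00
- D (26/27 per unit): all 27 → value 26, running total 142.00
- A (21/35 per unit): 1 of 35 → value 1×21/35 = 0.6000, running total 142.60
Total 142.60.

142.60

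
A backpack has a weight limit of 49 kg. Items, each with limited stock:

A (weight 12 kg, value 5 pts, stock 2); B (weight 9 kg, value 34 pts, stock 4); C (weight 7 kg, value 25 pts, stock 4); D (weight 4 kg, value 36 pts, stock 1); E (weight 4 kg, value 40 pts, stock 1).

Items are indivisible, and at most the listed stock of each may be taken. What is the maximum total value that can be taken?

228 pts

Top feasible selections:
- 3×B + 2×C + 1×D + 1×E: weight 49, value 228
- 2×B + 3×C + 1×D + 1×E: weight 47, value 219
Best: 228 pts.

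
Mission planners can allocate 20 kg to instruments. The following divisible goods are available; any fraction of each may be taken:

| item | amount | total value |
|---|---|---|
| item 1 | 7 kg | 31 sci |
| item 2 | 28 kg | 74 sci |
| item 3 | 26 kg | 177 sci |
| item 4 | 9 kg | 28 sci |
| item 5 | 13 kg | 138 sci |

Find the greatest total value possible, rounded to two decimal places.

185.65

Take in order of value per unit:
- item 5 (138/13 per unit): all 13 → value 138, running total 138.00
- item 3 (177/26 per unit): 7 of 26 → value 7×177/26 = 47.6538, running total 185.65
Total 185.65.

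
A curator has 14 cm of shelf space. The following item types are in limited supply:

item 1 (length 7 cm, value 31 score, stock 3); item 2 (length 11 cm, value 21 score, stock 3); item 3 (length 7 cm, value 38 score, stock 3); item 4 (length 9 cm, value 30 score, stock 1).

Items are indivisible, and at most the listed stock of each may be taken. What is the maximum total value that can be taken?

Top feasible selections:
- 2×item 3: length 14, value 76
- 1×item 1 + 1×item 3: length 14, value 69
Best: 76 score.

76 score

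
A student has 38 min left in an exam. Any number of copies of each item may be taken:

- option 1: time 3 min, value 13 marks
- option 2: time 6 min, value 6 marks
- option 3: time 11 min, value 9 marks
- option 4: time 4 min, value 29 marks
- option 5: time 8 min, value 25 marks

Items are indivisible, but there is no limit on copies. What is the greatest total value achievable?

Best value-per-unit is option 4 at 29/4, and filling with it alone uses time 9×4=36. No mix of the others beats 9×29 = 261.

261 marks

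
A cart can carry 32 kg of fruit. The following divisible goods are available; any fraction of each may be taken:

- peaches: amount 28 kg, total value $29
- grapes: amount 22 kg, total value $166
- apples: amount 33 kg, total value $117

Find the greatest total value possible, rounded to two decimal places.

201.45

Take in order of value per unit:
- grapes (166/22 per unit): all 22 → value 166, running total 166.00
- apples (117/33 per unit): 10 of 33 → value 10×117/33 = 35.4545, running total 201.45
Total 201.45.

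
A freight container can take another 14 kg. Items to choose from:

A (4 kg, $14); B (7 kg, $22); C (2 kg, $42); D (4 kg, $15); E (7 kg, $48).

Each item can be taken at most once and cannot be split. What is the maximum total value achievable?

$105

Check high-value combinations within 14 kg:
- C+D+E: weight 2+4+7=13, value 42+15+48=105
- A+C+E: weight 4+2+7=13, value 14+42+48=104
- C+E: weight 2+7=9, value 42+48=90
Best: $105.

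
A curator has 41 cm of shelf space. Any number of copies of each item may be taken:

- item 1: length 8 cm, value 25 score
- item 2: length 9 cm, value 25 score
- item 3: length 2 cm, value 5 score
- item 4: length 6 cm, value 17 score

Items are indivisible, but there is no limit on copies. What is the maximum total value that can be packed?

Best value-per-unit is item 1 at 25/8, and filling with it alone uses length 5×8=40. No mix of the others beats 5×25 = 125.

125 score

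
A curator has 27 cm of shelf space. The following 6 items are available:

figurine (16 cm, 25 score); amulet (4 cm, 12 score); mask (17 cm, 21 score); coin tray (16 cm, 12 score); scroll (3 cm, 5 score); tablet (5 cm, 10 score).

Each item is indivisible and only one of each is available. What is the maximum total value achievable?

Check high-value combinations within 27 cm:
- figurine+amulet+tablet: length 16+4+5=25, value 25+12+10=47
- amulet+mask+tablet: length 4+17+5=26, value 12+21+10=43
- figurine+amulet+scroll: length 16+4+3=23, value 25+12+5=42
Best: 47 score.

47 score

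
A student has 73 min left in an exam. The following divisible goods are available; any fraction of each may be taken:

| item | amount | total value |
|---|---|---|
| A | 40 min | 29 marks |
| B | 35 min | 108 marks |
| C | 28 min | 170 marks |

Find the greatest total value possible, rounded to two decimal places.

Take in order of value per unit:
- C (170/28 per unit): all 28 → value 170, running total 170.00
- B (108/35 per unit): all 35 → value 108, running total 278.00
- A (29/40 per unit): 10 of 40 → value 10×29/40 = 7.2500, running total 285.25
Total 285.25.

285.25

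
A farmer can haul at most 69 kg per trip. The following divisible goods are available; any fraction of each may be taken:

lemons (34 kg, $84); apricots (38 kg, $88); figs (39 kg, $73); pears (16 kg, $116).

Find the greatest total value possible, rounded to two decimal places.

Take in order of value per unit:
- pears (116/16 per unit): all 16 → value 116, running total 116.00
- lemons (84/34 per unit): all 34 → value 84, running total 200.00
- apricots (88/38 per unit): 19 of 38 → value 19×88/38 = 44.0000, running total 244.00
Total 244.00.

244.00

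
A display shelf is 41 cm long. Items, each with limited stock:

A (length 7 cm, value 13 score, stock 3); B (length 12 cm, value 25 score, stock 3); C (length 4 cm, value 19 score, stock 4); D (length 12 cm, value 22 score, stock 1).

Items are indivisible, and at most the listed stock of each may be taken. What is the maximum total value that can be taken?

Top feasible selections:
- 2×B + 4×C: length 40, value 126
- 1×B + 4×C + 1×D: length 40, value 123
- 3×A + 4×C: length 37, value 115
Best: 126 score.

126 score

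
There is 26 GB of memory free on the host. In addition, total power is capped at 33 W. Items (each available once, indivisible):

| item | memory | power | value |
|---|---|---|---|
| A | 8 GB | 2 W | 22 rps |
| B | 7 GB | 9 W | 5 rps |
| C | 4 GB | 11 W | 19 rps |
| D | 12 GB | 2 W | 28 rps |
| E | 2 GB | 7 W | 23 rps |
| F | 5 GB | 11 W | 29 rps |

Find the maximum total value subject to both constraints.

99 rps

Feasible sets respecting both limits:
- C+D+E+F: memory 23, power 31, value 99
- A+C+E+F: memory 19, power 31, value 93
- A+C+D+E: memory 26, power 22, value 92
- B+D+E+F: memory 26, power 29, value 85
Best: 99 rps.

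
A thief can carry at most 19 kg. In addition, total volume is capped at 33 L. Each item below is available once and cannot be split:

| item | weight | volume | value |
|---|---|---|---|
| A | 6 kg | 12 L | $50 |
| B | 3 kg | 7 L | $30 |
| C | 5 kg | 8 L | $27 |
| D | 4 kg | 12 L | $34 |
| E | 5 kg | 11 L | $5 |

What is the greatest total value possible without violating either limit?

Feasible sets respecting both limits:
- A+B+D: weight 13, volume 31, value 114
- A+C+D: weight 15, volume 32, value 111
- A+B+C: weight 14, volume 27, value 107
Best: $114.

$114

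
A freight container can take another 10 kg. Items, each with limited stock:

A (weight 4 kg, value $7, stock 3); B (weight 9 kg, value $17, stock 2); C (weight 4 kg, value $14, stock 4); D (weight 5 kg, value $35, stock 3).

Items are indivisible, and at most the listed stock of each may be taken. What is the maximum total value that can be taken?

$70

Top feasible selections:
- 2×D: weight 10, value 70
- 1×C + 1×D: weight 9, value 49
- 1×A + 1×D: weight 9, value 42
Best: $70.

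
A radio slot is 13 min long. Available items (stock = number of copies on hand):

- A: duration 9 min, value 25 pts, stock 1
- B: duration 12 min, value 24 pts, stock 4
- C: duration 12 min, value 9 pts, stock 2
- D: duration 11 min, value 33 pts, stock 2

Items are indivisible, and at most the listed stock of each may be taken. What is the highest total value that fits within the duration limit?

33 pts

Best selections within duration 13 and stock limits:
- 1×D: duration 11, value 33
- 1×A: duration 9, value 25
Best: 33 pts.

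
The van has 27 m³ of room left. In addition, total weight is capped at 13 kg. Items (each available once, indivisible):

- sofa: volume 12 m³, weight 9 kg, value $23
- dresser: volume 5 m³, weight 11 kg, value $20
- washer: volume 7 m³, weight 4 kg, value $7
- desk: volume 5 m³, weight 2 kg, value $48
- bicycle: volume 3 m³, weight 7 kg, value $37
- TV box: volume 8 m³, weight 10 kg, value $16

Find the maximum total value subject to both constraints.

$92

Feasible sets respecting both limits:
- washer+desk+bicycle: volume 15, weight 13, value 92
- desk+bicycle: volume 8, weight 9, value 85
- sofa+desk: volume 17, weight 11, value 71
Best: $92.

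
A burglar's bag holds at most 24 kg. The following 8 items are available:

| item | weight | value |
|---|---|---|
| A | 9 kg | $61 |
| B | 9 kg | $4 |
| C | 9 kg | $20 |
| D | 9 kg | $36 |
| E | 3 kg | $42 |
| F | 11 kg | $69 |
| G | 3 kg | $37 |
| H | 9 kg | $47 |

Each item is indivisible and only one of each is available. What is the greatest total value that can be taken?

$187

Check high-value combinations within 24 kg:
- A+E+G+H: weight 9+3+3+9=24, value 61+42+37+47=187
- A+D+E+G: weight 9+9+3+3=24, value 61+36+42+37=176
- A+E+F: weight 9+3+11=23, value 61+42+69=172
Best: $187.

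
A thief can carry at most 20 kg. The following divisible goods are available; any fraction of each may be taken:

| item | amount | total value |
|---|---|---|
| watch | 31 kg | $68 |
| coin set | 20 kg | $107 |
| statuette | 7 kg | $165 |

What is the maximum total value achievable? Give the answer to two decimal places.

Take in order of value per unit:
- statuette (165/7 per unit): all 7 → value 165, running total 165.00
- coin set (107/20 per unit): 13 of 20 → value 13×107/20 = 69.5500, running total 234.55
Total 234.55.

234.55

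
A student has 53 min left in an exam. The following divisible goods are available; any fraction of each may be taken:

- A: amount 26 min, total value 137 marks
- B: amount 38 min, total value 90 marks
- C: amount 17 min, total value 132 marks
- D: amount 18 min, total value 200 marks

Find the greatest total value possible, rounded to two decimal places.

Take in order of value per unit:
- D (200/18 per unit): all 18 → value 200, running total 200.00
- C (132/17 per unit): all 17 → value 132, running total 332.00
- A (137/26 per unit): 18 of 26 → value 18×137/26 = 94.8462, running total 426.85
Total 426.85.

426.85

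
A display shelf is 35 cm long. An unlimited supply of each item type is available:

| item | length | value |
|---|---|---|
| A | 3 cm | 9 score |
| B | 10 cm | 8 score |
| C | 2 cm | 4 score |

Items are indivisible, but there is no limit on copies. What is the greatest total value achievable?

Best value-per-unit is A at 9/3; filling with it alone gives 11×9 = 99.
Optimal mix: 11×A + 1×C → length 35, value 103.

103 score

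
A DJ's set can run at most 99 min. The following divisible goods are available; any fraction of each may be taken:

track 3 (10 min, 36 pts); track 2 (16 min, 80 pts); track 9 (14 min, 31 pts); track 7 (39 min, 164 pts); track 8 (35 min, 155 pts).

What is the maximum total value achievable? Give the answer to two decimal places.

431.40

Take in order of value per unit:
- track 2 (80/16 per unit): all 16 → value 80, running total 80.00
- track 8 (155/35 per unit): all 35 → value 155, running total 235.00
- track 7 (164/39 per unit): all 39 → value 164, running total 399.00
- track 3 (36/10 per unit): 9 of 10 → value 9×36/10 = 32.4000, running total 431.40
Total 431.40.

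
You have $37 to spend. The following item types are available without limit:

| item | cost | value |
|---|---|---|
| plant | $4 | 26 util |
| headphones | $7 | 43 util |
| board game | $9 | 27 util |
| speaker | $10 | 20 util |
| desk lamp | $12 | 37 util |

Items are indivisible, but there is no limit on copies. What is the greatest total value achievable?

Best value-per-unit is plant at 26/4, and filling with it alone uses cost 9×4=36. No mix of the others beats 9×26 = 234.

234 util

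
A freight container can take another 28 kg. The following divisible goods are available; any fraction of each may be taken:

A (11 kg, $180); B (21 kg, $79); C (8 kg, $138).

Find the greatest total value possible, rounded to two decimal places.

Take in order of value per unit:
- C (138/8 per unit): all 8 → value 138, running total 138.00
- A (180/11 per unit): all 11 → value 180, running total 318.00
- B (79/21 per unit): 9 of 21 → value 9×79/21 = 33.8571, running total 351.86
Total 351.86.

351.86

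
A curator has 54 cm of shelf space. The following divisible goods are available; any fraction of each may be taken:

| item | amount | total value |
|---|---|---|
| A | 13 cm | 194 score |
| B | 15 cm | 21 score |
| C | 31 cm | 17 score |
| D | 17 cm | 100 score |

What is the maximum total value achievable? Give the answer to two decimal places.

Take in order of value per unit:
- A (194/13 per unit): all 13 → value 194, running total 194.00
- D (100/17 per unit): all 17 → value 100, running total 294.00
- B (21/15 per unit): all 15 → value 21, running total 315.00
- C (17/31 per unit): 9 of 31 → value 9×17/31 = 4.9355, running total 319.94
Total 319.94.

319.94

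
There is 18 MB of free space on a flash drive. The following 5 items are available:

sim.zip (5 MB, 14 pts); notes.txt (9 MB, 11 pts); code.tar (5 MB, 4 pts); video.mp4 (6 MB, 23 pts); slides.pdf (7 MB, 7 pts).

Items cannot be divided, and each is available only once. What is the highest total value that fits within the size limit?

44 pts

Check high-value combinations within 18 MB:
- sim.zip+video.mp4+slides.pdf: size 5+6+7=18, value 14+23+7=44
- sim.zip+code.tar+video.mp4: size 5+5+6=16, value 14+4+23=41
- sim.zip+video.mp4: size 5+6=11, value 14+23=37
Best: 44 pts.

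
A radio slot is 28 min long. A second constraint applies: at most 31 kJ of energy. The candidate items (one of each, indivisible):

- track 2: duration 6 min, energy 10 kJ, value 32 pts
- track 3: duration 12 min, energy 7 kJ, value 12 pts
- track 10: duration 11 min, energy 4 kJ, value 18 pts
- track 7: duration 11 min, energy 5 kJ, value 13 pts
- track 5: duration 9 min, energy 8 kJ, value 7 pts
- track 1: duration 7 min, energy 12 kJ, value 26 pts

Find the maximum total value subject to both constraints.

76 pts

Feasible sets respecting both limits:
- track 2+track 10+track 1: duration 24, energy 26, value 76
- track 2+track 7+track 1: duration 24, energy 27, value 71
- track 2+track 3+track 1: duration 25, energy 29, value 70
Best: 76 pts.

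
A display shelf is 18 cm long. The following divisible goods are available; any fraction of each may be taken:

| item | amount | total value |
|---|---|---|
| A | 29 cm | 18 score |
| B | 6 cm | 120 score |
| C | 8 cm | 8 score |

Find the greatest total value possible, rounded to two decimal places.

Take in order of value per unit:
- B (120/6 per unit): all 6 → value 120, running total 120.00
- C (8/8 per unit): all 8 → value 8, running total 128.00
- A (18/29 per unit): 4 of 29 → value 4×18/29 = 2.4828, running total 130.48
Total 130.48.

130.48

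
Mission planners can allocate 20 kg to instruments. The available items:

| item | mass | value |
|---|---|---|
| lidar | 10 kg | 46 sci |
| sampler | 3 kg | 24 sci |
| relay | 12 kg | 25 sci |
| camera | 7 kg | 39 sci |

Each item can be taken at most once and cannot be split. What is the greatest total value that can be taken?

109 sci

Check high-value combinations within 20 kg:
- lidar+sampler+camera: mass 10+3+7=20, value 46+24+39=109
- lidar+camera: mass 10+7=17, value 46+39=85
- lidar+sampler: mass 10+3=13, value 46+24=70
- relay+camera: mass 12+7=19, value 25+39=64
Best: 109 sci.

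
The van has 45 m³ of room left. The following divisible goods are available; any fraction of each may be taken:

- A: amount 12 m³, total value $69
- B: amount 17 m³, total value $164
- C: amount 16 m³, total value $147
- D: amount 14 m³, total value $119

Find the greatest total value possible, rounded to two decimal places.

413.00

Take in order of value per unit:
- B (164/17 per unit): all 17 → value 164, running total 164.00
- C (147/16 per unit): all 16 → value 147, running total 311.00
- D (119/14 per unit): 12 of 14 → value 12×119/14 = 102.0000, running total 413.00
Total 413.00.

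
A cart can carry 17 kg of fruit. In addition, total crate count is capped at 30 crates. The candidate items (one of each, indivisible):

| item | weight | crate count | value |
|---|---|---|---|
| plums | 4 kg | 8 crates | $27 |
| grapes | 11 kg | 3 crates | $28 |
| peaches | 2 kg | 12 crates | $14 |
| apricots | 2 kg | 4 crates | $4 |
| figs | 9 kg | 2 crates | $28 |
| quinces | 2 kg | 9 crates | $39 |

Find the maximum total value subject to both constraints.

Feasible sets respecting both limits:
- plums+apricots+figs+quinces: weight 17, crate count 23, value 98
- plums+grapes+quinces: weight 17, crate count 20, value 94
- plums+figs+quinces: weight 15, crate count 19, value 94
- grapes+peaches+apricots+quinces: weight 17, crate count 28, value 85
Best: $98.

$98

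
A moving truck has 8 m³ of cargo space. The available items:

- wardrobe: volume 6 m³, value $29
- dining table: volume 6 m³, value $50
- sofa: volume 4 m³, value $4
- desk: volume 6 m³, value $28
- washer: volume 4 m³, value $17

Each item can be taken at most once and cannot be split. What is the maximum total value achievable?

This is a 0/1 knapsack; check combinations near the capacity.
- dining table: volume 6, value 50
- wardrobe: volume 6, value 29
- desk: volume 6, value 28
- sofa+washer: volume 4+4=8, value 4+17=21
Best: $50.

$50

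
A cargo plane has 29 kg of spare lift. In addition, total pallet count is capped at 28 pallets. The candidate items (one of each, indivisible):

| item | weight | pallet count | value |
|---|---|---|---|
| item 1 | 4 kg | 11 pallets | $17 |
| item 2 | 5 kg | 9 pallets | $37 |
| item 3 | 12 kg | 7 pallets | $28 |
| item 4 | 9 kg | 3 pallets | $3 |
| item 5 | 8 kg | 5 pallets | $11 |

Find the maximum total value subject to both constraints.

Feasible sets respecting both limits:
- item 1+item 2+item 3: weight 21, pallet count 27, value 82
- item 2+item 3+item 5: weight 25, pallet count 21, value 76
- item 2+item 3+item 4: weight 26, pallet count 19, value 68
- item 1+item 2+item 4+item 5: weight 26, pallet count 28, value 68
Best: $82.

$82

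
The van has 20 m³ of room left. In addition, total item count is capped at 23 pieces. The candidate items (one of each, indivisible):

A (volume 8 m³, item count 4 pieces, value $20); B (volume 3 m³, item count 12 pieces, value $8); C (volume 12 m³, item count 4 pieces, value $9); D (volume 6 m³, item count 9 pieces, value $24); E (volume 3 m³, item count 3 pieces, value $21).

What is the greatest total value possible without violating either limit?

Feasible sets respecting both limits:
- A+D+E: volume 17, item count 16, value 65
- A+B+E: volume 14, item count 19, value 49
- D+E: volume 9, item count 12, value 45
Best: $65.

$65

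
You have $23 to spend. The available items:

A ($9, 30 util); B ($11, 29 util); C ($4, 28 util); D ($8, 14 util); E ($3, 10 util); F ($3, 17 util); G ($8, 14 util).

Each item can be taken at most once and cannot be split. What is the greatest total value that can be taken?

85 util

Check high-value combinations within $23:
- A+C+E+F: cost 9+4+3+3=19, value 30+28+10+17=85
- B+C+E+F: cost 11+4+3+3=21, value 29+28+10+17=84
- A+B+F: cost 9+11+3=23, value 30+29+17=76
- A+C+F: cost 9+4+3=16, value 30+28+17=75
Best: 85 util.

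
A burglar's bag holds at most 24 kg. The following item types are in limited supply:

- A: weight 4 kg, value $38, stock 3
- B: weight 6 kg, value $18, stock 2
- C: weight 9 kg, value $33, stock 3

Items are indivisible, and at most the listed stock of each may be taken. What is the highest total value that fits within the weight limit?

$150

Top feasible selections:
- 3×A + 2×B: weight 24, value 150
- 3×A + 1×C: weight 21, value 147
- 3×A + 1×B: weight 18, value 132
Best: $150.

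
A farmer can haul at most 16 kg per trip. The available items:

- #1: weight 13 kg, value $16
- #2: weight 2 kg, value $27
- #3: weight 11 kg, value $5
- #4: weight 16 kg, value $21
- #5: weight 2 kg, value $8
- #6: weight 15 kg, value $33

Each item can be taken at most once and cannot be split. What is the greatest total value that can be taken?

$43

Check high-value combinations within 16 kg:
- #1+#2: weight 13+2=15, value 16+27=43
- #2+#3+#5: weight 2+11+2=15, value 27+5+8=40
- #2+#5: weight 2+2=4, value 27+8=35
Best: $43.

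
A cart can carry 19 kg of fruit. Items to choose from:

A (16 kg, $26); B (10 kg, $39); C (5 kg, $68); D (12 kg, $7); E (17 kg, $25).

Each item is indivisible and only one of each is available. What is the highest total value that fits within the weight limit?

Check high-value combinations within 19 kg:
- B+C: weight 10+5=15, value 39+68=107
- C+D: weight 5+12=17, value 68+7=75
- C: weight 5, value 68
- B: weight 10, value 39
- A: weight 16, value 26
Best: $107.

$107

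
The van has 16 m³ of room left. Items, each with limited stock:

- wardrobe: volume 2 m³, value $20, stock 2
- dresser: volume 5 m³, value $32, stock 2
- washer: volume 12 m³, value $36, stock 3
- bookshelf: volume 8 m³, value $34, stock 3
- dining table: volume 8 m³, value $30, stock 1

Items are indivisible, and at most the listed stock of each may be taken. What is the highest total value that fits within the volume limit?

$104

Top feasible selections:
- 2×wardrobe + 2×dresser: volume 14, value 104
- 1×wardrobe + 1×dresser + 1×bookshelf: volume 15, value 86
- 1×wardrobe + 2×dresser: volume 12, value 84
- 1×wardrobe + 1×dresser + 1×dining table: volume 15, value 82
Best: $104.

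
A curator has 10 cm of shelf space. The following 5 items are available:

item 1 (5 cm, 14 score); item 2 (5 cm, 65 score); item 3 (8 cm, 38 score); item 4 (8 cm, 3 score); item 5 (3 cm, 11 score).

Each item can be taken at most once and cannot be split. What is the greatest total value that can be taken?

Check high-value combinations within 10 cm:
- item 1+item 2: length 5+5=10, value 14+65=79
- item 2+item 5: length 5+3=8, value 65+11=76
- item 2: length 5, value 65
- item 3: length 8, value 38
Best: 79 score.

79 score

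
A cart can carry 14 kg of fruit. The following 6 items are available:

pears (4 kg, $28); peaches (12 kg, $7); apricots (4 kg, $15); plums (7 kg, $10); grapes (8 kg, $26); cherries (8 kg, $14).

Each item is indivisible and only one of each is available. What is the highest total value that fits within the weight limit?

$54

This is a 0/1 knapsack; check combinations near the capacity.
- pears+grapes: weight 4+8=12, value 28+26=54
- pears+apricots: weight 4+4=8, value 28+15=43
- pears+cherries: weight 4+8=12, value 28+14=42
- apricots+grapes: weight 4+8=12, value 15+26=41
Best: $54.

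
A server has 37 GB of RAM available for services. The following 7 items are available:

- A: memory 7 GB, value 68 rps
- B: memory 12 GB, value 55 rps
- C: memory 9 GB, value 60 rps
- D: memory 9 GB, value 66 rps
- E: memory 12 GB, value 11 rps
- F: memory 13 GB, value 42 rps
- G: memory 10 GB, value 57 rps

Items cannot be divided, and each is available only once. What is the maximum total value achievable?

251 rps

Check high-value combinations within 37 GB:
- A+C+D+G: memory 7+9+9+10=35, value 68+60+66+57=251
- A+B+C+D: memory 7+12+9+9=37, value 68+55+60+66=249
- A+C+D+E: memory 7+9+9+12=37, value 68+60+66+11=205
- A+C+D: memory 7+9+9=25, value 68+60+66=194
- A+D+G: memory 7+9+10=26, value 68+66+57=191
Best: 251 rps.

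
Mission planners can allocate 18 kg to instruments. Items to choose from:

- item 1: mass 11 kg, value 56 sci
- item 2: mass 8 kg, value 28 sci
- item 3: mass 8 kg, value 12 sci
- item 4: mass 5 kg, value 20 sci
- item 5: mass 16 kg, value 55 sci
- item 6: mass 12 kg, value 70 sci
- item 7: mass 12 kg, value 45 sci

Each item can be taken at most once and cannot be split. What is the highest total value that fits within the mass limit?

90 sci

Check high-value combinations within 18 kg:
- item 4+item 6: mass 5+12=17, value 20+70=90
- item 1+item 4: mass 11+5=16, value 56+20=76
- item 6: mass 12, value 70
Best: 90 sci.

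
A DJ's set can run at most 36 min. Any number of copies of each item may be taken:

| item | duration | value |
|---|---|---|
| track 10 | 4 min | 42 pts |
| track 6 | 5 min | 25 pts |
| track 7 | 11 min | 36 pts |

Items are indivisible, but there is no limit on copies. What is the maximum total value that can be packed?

378 pts

Best value-per-unit is track 10 at 42/4, and filling with it alone uses duration 9×4=36. No mix of the others beats 9×42 = 378.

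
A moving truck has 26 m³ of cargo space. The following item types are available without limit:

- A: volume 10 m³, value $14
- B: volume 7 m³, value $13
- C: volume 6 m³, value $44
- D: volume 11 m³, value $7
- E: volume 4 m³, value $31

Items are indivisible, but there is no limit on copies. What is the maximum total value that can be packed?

$199

Best value-per-unit is E at 31/4; filling with it alone gives 6×31 = 186.
Optimal mix: 1×C + 5×E → volume 26, value 199.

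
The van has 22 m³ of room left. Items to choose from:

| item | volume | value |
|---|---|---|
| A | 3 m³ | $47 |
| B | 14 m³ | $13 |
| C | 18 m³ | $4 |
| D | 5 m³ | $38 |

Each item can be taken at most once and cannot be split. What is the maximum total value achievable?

Check high-value combinations within 22 m³:
- A+B+D: volume 3+14+5=22, value 47+13+38=98
- A+D: volume 3+5=8, value 47+38=85
- A+B: volume 3+14=17, value 47+13=60
Best: $98.

$98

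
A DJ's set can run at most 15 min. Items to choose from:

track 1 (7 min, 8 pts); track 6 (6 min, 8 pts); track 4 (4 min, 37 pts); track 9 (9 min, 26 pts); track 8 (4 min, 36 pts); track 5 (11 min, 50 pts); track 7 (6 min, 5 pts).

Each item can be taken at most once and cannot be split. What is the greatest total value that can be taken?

Check high-value combinations within 15 min:
- track 4+track 5: duration 4+11=15, value 37+50=87
- track 8+track 5: duration 4+11=15, value 36+50=86
- track 6+track 4+track 8: duration 6+4+4=14, value 8+37+36=81
Best: 87 pts.

87 pts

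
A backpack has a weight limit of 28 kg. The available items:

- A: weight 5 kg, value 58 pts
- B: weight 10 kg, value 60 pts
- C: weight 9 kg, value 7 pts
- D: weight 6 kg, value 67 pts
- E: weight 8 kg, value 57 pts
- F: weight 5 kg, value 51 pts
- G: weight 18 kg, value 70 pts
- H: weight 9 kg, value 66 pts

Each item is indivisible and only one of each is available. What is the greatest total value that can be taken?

248 pts

This is a 0/1 knapsack; check combinations near the capacity.
- A+D+E+H: weight 5+6+8+9=28, value 58+67+57+66=248
- A+D+F+H: weight 5+6+5+9=25, value 58+67+51+66=242
- D+E+F+H: weight 6+8+5+9=28, value 67+57+51+66=241
- A+B+D+F: weight 5+10+6+5=26, value 58+60+67+51=236
Best: 248 pts.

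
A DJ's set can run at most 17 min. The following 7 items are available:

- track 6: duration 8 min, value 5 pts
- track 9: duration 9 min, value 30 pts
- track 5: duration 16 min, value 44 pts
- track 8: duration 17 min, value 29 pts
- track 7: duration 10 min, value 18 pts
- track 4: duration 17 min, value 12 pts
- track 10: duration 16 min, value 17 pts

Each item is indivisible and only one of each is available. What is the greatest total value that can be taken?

44 pts

Check high-value combinations within 17 min:
- track 5: duration 16, value 44
- track 6+track 9: duration 8+9=17, value 5+30=35
- track 9: duration 9, value 30
Best: 44 pts.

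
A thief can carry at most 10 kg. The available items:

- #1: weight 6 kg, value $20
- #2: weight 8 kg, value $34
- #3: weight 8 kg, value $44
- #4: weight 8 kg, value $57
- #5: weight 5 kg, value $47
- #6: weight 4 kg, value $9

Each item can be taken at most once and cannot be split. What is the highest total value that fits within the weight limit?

Check high-value combinations within 10 kg:
- #4: weight 8, value 57
- #5+#6: weight 5+4=9, value 47+9=56
- #5: weight 5, value 47
Best: $57.

$57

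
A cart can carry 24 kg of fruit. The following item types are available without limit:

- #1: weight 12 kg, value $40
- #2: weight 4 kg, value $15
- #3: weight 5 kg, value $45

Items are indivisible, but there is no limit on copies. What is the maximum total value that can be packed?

$195

Best value-per-unit is #3 at 45/5; filling with it alone gives 4×45 = 180.
Optimal mix: 1×#2 + 4×#3 → weight 24, value 195.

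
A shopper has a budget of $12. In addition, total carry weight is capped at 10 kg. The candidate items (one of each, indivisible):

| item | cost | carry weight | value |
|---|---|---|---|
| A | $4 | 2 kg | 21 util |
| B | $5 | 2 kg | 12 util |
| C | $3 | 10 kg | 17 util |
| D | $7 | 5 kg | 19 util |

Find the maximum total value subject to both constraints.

40 util

Feasible sets respecting both limits:
- A+D: cost 11, carry weight 7, value 40
- A+B: cost 9, carry weight 4, value 33
- B+D: cost 12, carry weight 7, value 31
Best: 40 util.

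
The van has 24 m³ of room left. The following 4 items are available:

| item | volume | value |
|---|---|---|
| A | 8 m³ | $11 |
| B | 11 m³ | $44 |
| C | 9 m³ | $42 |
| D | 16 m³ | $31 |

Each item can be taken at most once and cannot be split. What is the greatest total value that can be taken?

$86

Check high-value combinations within 24 m³:
- B+C: volume 11+9=20, value 44+42=86
- A+B: volume 8+11=19, value 11+44=55
- A+C: volume 8+9=17, value 11+42=53
Best: $86.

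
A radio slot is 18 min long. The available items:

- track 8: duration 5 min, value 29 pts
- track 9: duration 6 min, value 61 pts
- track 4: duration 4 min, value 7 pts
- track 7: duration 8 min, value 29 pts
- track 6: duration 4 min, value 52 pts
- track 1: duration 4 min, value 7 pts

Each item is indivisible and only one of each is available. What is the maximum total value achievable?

142 pts

Check high-value combinations within 18 min:
- track 8+track 9+track 6: duration 5+6+4=15, value 29+61+52=142
- track 9+track 7+track 6: duration 6+8+4=18, value 61+29+52=142
- track 9+track 4+track 6+track 1: duration 6+4+4+4=18, value 61+7+52+7=127
- track 9+track 4+track 6: duration 6+4+4=14, value 61+7+52=120
- track 9+track 6+track 1: duration 6+4+4=14, value 61+52+7=120
Best: 142 pts.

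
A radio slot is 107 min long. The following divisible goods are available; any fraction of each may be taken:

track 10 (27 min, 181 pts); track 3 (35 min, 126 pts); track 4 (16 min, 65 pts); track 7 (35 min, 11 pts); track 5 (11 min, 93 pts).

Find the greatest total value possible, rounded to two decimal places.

Take in order of value per unit:
- track 5 (93/11 per unit): all 11 → value 93, running total 93.00
- track 10 (181/27 per unit): all 27 → value 181, running total 274.00
- track 4 (65/16 per unit): all 16 → value 65, running total 339.00
- track 3 (126/35 per unit): all 35 → value 126, running total 465.00
- track 7 (11/35 per unit): 18 of 35 → value 18×11/35 = 5.6571, running total 470.66
Total 470.66.

470.66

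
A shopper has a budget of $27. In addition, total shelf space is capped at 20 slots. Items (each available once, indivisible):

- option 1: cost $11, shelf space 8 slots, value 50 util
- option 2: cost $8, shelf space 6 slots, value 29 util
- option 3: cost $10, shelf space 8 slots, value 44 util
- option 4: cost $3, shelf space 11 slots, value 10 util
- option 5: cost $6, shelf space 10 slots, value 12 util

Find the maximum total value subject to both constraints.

Feasible sets respecting both limits:
- option 1+option 3: cost 21, shelf space 16, value 94
- option 1+option 2: cost 19, shelf space 14, value 79
- option 2+option 3: cost 18, shelf space 14, value 73
Best: 94 util.

94 util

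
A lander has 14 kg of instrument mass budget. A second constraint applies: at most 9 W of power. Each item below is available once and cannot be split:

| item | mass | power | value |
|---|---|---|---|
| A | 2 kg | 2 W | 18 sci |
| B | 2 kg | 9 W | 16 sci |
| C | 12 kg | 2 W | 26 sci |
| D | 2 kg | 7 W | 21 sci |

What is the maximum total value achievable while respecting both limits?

Feasible sets respecting both limits:
- C+D: mass 14, power 9, value 47
- A+C: mass 14, power 4, value 44
- A+D: mass 4, power 9, value 39
Best: 47 sci.

47 sci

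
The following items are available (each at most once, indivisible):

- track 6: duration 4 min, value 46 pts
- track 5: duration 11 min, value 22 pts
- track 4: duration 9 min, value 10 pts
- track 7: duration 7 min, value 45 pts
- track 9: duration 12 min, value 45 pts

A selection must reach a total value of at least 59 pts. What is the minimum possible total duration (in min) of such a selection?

Subsets with value ≥ 59, sorted by total duration:
- track 6+track 7: duration 11, value 91
- track 6+track 5: duration 15, value 68
- track 6+track 9: duration 16, value 91
- track 5+track 7: duration 18, value 67
Minimum duration: 11 min.

11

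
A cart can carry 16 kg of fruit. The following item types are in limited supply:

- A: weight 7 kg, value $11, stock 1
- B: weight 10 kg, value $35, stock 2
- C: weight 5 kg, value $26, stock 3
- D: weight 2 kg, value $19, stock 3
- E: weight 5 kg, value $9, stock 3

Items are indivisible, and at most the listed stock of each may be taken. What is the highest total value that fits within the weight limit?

Best selections within weight 16 and stock limits:
- 2×C + 3×D: weight 16, value 109
- 1×C + 3×D + 1×E: weight 16, value 92
- 1×B + 3×D: weight 16, value 92
- 2×C + 2×D: weight 14, value 90
Best: $109.

$109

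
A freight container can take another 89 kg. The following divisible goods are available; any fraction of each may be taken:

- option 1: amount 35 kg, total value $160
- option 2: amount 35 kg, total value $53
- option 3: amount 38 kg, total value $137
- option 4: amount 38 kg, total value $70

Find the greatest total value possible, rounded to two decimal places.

326.47

Take in order of value per unit:
- option 1 (160/35 per unit): all 35 → value 160, running total 160.00
- option 3 (137/38 per unit): all 38 → value 137, running total 297.00
- option 4 (70/38 per unit): 16 of 38 → value 16×70/38 = 29.4737, running total 326.47
Total 326.47.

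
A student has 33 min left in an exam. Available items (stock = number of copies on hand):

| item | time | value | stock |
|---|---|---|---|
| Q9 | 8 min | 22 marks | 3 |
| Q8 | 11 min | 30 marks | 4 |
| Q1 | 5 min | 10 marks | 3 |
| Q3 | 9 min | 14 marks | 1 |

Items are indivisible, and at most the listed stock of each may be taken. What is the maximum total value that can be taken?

Top feasible selections:
- 3×Q8: time 33, value 90
- 2×Q9 + 1×Q8 + 1×Q1: time 32, value 84
- 1×Q9 + 2×Q8: time 30, value 82
Best: 90 marks.

90 marks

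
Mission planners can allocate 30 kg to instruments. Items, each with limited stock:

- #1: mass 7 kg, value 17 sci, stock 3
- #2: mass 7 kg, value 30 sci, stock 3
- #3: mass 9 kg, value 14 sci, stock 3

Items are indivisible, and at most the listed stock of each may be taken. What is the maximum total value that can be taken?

107 sci

Best selections within mass 30 and stock limits:
- 1×#1 + 3×#2: mass 28, value 107
- 3×#2 + 1×#3: mass 30, value 104
- 2×#1 + 2×#2: mass 28, value 94
Best: 107 sci.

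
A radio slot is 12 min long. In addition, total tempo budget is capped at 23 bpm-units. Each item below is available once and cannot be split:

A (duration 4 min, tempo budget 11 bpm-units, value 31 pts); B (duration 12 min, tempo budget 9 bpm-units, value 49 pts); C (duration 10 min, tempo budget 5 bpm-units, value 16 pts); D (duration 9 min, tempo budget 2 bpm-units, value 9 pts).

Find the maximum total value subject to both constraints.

49 pts

Feasible sets respecting both limits:
- B: duration 12, tempo budget 9, value 49
- A: duration 4, tempo budget 11, value 31
- C: duration 10, tempo budget 5, value 16
- D: duration 9, tempo budget 2, value 9
Best: 49 pts.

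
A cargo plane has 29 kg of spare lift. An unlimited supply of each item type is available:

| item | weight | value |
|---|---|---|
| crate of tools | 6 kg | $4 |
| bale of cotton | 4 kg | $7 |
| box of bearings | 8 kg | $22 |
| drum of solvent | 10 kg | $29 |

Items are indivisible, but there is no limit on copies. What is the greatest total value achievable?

$80

Best value-per-unit is drum of solvent at 29/10; filling with it alone gives 2×29 = 58.
Optimal mix: 1×box of bearings + 2×drum of solvent → weight 28, value 80.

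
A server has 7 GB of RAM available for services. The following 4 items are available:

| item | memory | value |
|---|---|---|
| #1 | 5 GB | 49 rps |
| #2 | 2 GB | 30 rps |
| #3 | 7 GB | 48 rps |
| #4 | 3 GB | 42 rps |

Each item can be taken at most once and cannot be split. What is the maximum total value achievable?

79 rps

Check high-value combinations within 7 GB:
- #1+#2: memory 5+2=7, value 49+30=79
- #2+#4: memory 2+3=5, value 30+42=72
- #1: memory 5, value 49
- #3: memory 7, value 48
- #4: memory 3, value 42
Best: 79 rps.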